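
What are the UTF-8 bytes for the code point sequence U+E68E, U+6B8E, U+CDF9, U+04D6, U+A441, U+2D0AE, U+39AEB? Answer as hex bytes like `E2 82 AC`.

U+E68E: 3-byte form → EE 9A 8E.
U+6B8E: 3-byte form → E6 AE 8E.
U+CDF9: 3-byte form → EC B7 B9.
U+04D6: 2-byte form → D3 96.
U+A441: 3-byte form → EA 91 81.
U+2D0AE: 4-byte form → F0 AD 82 AE.
U+39AEB: 4-byte form → F0 B9 AB AB.
Concatenated (22 bytes): EE 9A 8E E6 AE 8E EC B7 B9 D3 96 EA 91 81 F0 AD 82 AE F0 B9 AB AB.

EE 9A 8E E6 AE 8E EC B7 B9 D3 96 EA 91 81 F0 AD 82 AE F0 B9 AB AB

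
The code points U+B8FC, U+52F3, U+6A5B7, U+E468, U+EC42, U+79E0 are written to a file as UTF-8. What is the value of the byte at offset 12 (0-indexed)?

0xA8

U+B8FC → 3-byte form EB A3 BC at offsets 0–2.
U+52F3 → 3-byte form E5 8B B3 at offsets 3–5.
U+6A5B7 → 4-byte form F1 AA 96 B7 at offsets 6–9.
U+E468 → 3-byte form EE 91 A8 at offsets 10–12.
Offset 12 falls in char 4's range; it's byte 3 of EE 91 A8 = 0xA8.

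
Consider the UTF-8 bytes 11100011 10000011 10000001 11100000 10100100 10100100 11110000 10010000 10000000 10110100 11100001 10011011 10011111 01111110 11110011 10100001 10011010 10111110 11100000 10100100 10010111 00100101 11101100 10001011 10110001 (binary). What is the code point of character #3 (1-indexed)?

Offset 0: leading byte 0xE3 = 11100011 → 3-byte char #1 = E3 83 81.
Offset 3: leading byte 0xE0 = 11100000 → 3-byte char #2 = E0 A4 A4.
Offset 6: leading byte 0xF0 = 11110000 → 4-byte char #3 = F0 90 80 B4.
Leading byte 0xF0 = 11110000 matches 11110xxx → 4-byte sequence.
Byte 1: 0xF0 = 11110000, payload 000 (3 bits).
Byte 2: 0x90 = 10010000 (10xxxxxx ✓), payload 010000.
Byte 3: 0x80 = 10000000 (10xxxxxx ✓), payload 000000.
Byte 4: 0xB4 = 10110100 (10xxxxxx ✓), payload 110100.
Concatenate: 000010000000000110100 = 0x10034 (21 bits → U+10034).

U+10034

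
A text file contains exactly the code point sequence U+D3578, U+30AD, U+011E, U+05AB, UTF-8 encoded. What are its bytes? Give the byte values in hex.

F3 93 95 B8 E3 82 AD C4 9E D6 AB

U+D3578: 4-byte form → F3 93 95 B8.
U+30AD: 3-byte form → E3 82 AD.
U+011E: 2-byte form → C4 9E.
U+05AB: 2-byte form → D6 AB.
Concatenated (11 bytes): F3 93 95 B8 E3 82 AD C4 9E D6 AB.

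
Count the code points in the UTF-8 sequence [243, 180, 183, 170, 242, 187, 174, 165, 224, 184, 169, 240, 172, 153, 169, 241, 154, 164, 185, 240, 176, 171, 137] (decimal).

6

Byte at offset 0: 0xF3 = 11110011 → 4-byte char (#1). Advance 4.
Byte at offset 4: 0xF2 = 11110010 → 4-byte char (#2). Advance 4.
Byte at offset 8: 0xE0 = 11100000 → 3-byte char (#3). Advance 3.
Byte at offset 11: 0xF0 = 11110000 → 4-byte char (#4). Advance 4.
Byte at offset 15: 0xF1 = 11110001 → 4-byte char (#5). Advance 4.
Byte at offset 19: 0xF0 = 11110000 → 4-byte char (#6). Advance 4.
Reached end at offset 23 after 6 code points.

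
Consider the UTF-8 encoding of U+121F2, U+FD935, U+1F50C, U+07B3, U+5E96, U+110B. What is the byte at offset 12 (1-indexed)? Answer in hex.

0x8C

1-indexed offset 12 is 0-indexed offset 11.
U+121F2 → 4-byte form F0 92 87 B2 at offsets 0–3.
U+FD935 → 4-byte form F3 BD A4 B5 at offsets 4–7.
U+1F50C → 4-byte form F0 9F 94 8C at offsets 8–11.
Offset 11 falls in char 3's range; it's byte 4 of F0 9F 94 8C = 0x8C.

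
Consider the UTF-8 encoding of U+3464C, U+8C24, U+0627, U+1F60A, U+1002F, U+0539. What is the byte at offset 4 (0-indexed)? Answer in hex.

U+3464C → 4-byte form F0 B4 99 8C at offsets 0–3.
U+8C24 → 3-byte form E8 B0 A4 at offsets 4–6.
Offset 4 falls in char 2's range; it's byte 1 of E8 B0 A4 = 0xE8.

0xE8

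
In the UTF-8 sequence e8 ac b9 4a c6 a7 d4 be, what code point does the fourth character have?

Offset 0: leading byte 0xE8 = 11101000 → 3-byte char #1 = E8 AC B9.
Offset 3: leading byte 0x4A = 01001010 → 1-byte char #2 = 4A.
Offset 4: leading byte 0xC6 = 11000110 → 2-byte char #3 = C6 A7.
Offset 6: leading byte 0xD4 = 11010100 → 2-byte char #4 = D4 BE.
Leading byte 0xD4 = 11010100 matches 110xxxxx → 2-byte sequence.
Byte 1: 0xD4 = 11010100, payload 10100 (5 bits).
Byte 2: 0xBE = 10111110 (10xxxxxx ✓), payload 111110.
Concatenate: 10100111110 = 0x53E (11 bits → U+053E).

U+053E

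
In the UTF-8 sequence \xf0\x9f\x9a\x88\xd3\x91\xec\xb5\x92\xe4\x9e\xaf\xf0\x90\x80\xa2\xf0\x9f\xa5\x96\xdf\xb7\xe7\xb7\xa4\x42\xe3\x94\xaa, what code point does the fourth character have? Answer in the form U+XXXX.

Offset 0: leading byte 0xF0 = 11110000 → 4-byte char #1 = F0 9F 9A 88.
Offset 4: leading byte 0xD3 = 11010011 → 2-byte char #2 = D3 91.
Offset 6: leading byte 0xEC = 11101100 → 3-byte char #3 = EC B5 92.
Offset 9: leading byte 0xE4 = 11100100 → 3-byte char #4 = E4 9E AF.
Leading byte 0xE4 = 11100100 matches 1110xxxx → 3-byte sequence.
Byte 1: 0xE4 = 11100100, payload 0100 (4 bits).
Byte 2: 0x9E = 10011110 (10xxxxxx ✓), payload 011110.
Byte 3: 0xAF = 10101111 (10xxxxxx ✓), payload 101111.
Concatenate: 0100011110101111 = 0x47AF (16 bits → U+47AF).

U+47AF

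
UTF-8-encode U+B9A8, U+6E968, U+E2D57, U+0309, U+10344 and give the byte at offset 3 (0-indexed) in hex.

U+B9A8 → 3-byte form EB A6 A8 at offsets 0–2.
U+6E968 → 4-byte form F1 AE A5 A8 at offsets 3–6.
Offset 3 falls in char 2's range; it's byte 1 of F1 AE A5 A8 = 0xF1.

0xF1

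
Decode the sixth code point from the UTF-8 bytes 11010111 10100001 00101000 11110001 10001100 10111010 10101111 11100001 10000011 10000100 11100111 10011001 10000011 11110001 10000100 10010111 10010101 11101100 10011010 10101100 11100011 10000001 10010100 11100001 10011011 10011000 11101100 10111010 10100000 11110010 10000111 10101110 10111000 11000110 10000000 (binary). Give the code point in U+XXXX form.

Offset 0: leading byte 0xD7 = 11010111 → 2-byte char #1 = D7 A1.
Offset 2: leading byte 0x28 = 00101000 → 1-byte char #2 = 28.
Offset 3: leading byte 0xF1 = 11110001 → 4-byte char #3 = F1 8C BA AF.
Offset 7: leading byte 0xE1 = 11100001 → 3-byte char #4 = E1 83 84.
Offset 10: leading byte 0xE7 = 11100111 → 3-byte char #5 = E7 99 83.
Offset 13: leading byte 0xF1 = 11110001 → 4-byte char #6 = F1 84 97 95.
Leading byte 0xF1 = 11110001 matches 11110xxx → 4-byte sequence.
Byte 1: 0xF1 = 11110001, payload 001 (3 bits).
Byte 2: 0x84 = 10000100 (10xxxxxx ✓), payload 000100.
Byte 3: 0x97 = 10010111 (10xxxxxx ✓), payload 010111.
Byte 4: 0x95 = 10010101 (10xxxxxx ✓), payload 010101.
Concatenate: 001000100010111010101 = 0x445D5 (21 bits → U+445D5).

U+445D5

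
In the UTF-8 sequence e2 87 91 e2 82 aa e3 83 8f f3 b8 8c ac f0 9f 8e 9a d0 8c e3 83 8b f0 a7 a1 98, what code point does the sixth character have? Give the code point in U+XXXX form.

Offset 0: leading byte 0xE2 = 11100010 → 3-byte char #1 = E2 87 91.
Offset 3: leading byte 0xE2 = 11100010 → 3-byte char #2 = E2 82 AA.
Offset 6: leading byte 0xE3 = 11100011 → 3-byte char #3 = E3 83 8F.
Offset 9: leading byte 0xF3 = 11110011 → 4-byte char #4 = F3 B8 8C AC.
Offset 13: leading byte 0xF0 = 11110000 → 4-byte char #5 = F0 9F 8E 9A.
Offset 17: leading byte 0xD0 = 11010000 → 2-byte char #6 = D0 8C.
Leading byte 0xD0 = 11010000 matches 110xxxxx → 2-byte sequence.
Byte 1: 0xD0 = 11010000, payload 10000 (5 bits).
Byte 2: 0x8C = 10001100 (10xxxxxx ✓), payload 001100.
Concatenate: 10000001100 = 0x40C (11 bits → U+040C).

U+040C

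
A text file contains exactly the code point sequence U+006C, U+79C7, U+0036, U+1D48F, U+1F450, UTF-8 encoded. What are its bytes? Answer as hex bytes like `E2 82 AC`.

6C E7 A7 87 36 F0 9D 92 8F F0 9F 91 90

U+006C: 1-byte form → 6C.
U+79C7: 3-byte form → E7 A7 87.
U+0036: 1-byte form → 36.
U+1D48F: 4-byte form → F0 9D 92 8F.
U+1F450: 4-byte form → F0 9F 91 90.
Concatenated (13 bytes): 6C E7 A7 87 36 F0 9D 92 8F F0 9F 91 90.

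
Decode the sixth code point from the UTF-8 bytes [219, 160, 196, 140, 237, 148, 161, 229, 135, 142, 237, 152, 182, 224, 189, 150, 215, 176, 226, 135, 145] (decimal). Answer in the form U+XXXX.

U+0F56

Offset 0: leading byte 0xDB = 11011011 → 2-byte char #1 = DB A0.
Offset 2: leading byte 0xC4 = 11000100 → 2-byte char #2 = C4 8C.
Offset 4: leading byte 0xED = 11101101 → 3-byte char #3 = ED 94 A1.
Offset 7: leading byte 0xE5 = 11100101 → 3-byte char #4 = E5 87 8E.
Offset 10: leading byte 0xED = 11101101 → 3-byte char #5 = ED 98 B6.
Offset 13: leading byte 0xE0 = 11100000 → 3-byte char #6 = E0 BD 96.
Leading byte 0xE0 = 11100000 matches 1110xxxx → 3-byte sequence.
Byte 1: 0xE0 = 11100000, payload 0000 (4 bits).
Byte 2: 0xBD = 10111101 (10xxxxxx ✓), payload 111101.
Byte 3: 0x96 = 10010110 (10xxxxxx ✓), payload 010110.
Concatenate: 0000111101010110 = 0xF56 (16 bits → U+0F56).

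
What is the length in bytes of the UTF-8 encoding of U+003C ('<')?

U+003C = 0x3C. UTF-8 uses 1 byte below 0x80, 2 below 0x800, 3 below 0x10000, 4 up to 0x10FFFF. 0x3C is in U+0000–U+007F → 1 byte.

1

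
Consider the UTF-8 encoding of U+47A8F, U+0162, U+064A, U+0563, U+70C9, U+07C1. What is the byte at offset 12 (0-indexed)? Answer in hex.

U+47A8F → 4-byte form F1 87 AA 8F at offsets 0–3.
U+0162 → 2-byte form C5 A2 at offsets 4–5.
U+064A → 2-byte form D9 8A at offsets 6–7.
U+0563 → 2-byte form D5 A3 at offsets 8–9.
U+70C9 → 3-byte form E7 83 89 at offsets 10–12.
Offset 12 falls in char 5's range; it's byte 3 of E7 83 89 = 0x89.

0x89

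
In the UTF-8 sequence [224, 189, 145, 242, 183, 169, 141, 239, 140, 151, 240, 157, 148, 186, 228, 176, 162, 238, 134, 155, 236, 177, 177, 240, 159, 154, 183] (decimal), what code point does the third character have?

Offset 0: leading byte 0xE0 = 11100000 → 3-byte char #1 = E0 BD 91.
Offset 3: leading byte 0xF2 = 11110010 → 4-byte char #2 = F2 B7 A9 8D.
Offset 7: leading byte 0xEF = 11101111 → 3-byte char #3 = EF 8C 97.
Leading byte 0xEF = 11101111 matches 1110xxxx → 3-byte sequence.
Byte 1: 0xEF = 11101111, payload 1111 (4 bits).
Byte 2: 0x8C = 10001100 (10xxxxxx ✓), payload 001100.
Byte 3: 0x97 = 10010111 (10xxxxxx ✓), payload 010111.
Concatenate: 1111001100010111 = 0xF317 (16 bits → U+F317).

U+F317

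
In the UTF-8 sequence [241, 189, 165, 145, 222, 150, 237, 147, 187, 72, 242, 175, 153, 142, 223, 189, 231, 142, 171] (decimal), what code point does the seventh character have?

U+73AB

Offset 0: leading byte 0xF1 = 11110001 → 4-byte char #1 = F1 BD A5 91.
Offset 4: leading byte 0xDE = 11011110 → 2-byte char #2 = DE 96.
Offset 6: leading byte 0xED = 11101101 → 3-byte char #3 = ED 93 BB.
Offset 9: leading byte 0x48 = 01001000 → 1-byte char #4 = 48.
Offset 10: leading byte 0xF2 = 11110010 → 4-byte char #5 = F2 AF 99 8E.
Offset 14: leading byte 0xDF = 11011111 → 2-byte char #6 = DF BD.
Offset 16: leading byte 0xE7 = 11100111 → 3-byte char #7 = E7 8E AB.
Leading byte 0xE7 = 11100111 matches 1110xxxx → 3-byte sequence.
Byte 1: 0xE7 = 11100111, payload 0111 (4 bits).
Byte 2: 0x8E = 10001110 (10xxxxxx ✓), payload 001110.
Byte 3: 0xAB = 10101011 (10xxxxxx ✓), payload 101011.
Concatenate: 0111001110101011 = 0x73AB (16 bits → U+73AB).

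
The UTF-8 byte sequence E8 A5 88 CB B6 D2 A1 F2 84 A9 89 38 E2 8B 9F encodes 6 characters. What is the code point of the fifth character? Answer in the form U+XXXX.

Offset 0: leading byte 0xE8 = 11101000 → 3-byte char #1 = E8 A5 88.
Offset 3: leading byte 0xCB = 11001011 → 2-byte char #2 = CB B6.
Offset 5: leading byte 0xD2 = 11010010 → 2-byte char #3 = D2 A1.
Offset 7: leading byte 0xF2 = 11110010 → 4-byte char #4 = F2 84 A9 89.
Offset 11: leading byte 0x38 = 00111000 → 1-byte char #5 = 38.
Leading byte 0x38 = 00111000 matches 0xxxxxxx → 1-byte sequence.
Byte 1: 0x38 = 00111000, payload 0111000 (7 bits).
Concatenate: 0111000 = 0x38 (7 bits → U+0038).

U+0038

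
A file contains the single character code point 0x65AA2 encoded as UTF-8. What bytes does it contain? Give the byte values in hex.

F1 A5 AA A2

U+65AA2 = 0x65AA2 = 416418 decimal. In range U+10000–U+10FFFF → 4-byte form: 11110xxx 10xxxxxx 10xxxxxx 10xxxxxx.
Binary (21 bits): 001100101101010100010.
Split 3+6+6+6: 001 | 100101 | 101010 | 100010.
Byte 1: 11110001 = 0xF1.
Byte 2: 10100101 = 0xA5.
Byte 3: 10101010 = 0xAA.
Byte 4: 10100010 = 0xA2.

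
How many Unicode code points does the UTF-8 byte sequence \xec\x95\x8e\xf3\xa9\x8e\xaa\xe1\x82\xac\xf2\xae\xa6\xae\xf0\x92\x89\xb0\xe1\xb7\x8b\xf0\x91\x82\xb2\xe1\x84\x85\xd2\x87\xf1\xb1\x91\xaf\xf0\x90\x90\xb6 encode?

Byte at offset 0: 0xEC = 11101100 → 3-byte char (#1). Advance 3.
Byte at offset 3: 0xF3 = 11110011 → 4-byte char (#2). Advance 4.
Byte at offset 7: 0xE1 = 11100001 → 3-byte char (#3). Advance 3.
Byte at offset 10: 0xF2 = 11110010 → 4-byte char (#4). Advance 4.
Byte at offset 14: 0xF0 = 11110000 → 4-byte char (#5). Advance 4.
Byte at offset 18: 0xE1 = 11100001 → 3-byte char (#6). Advance 3.
Byte at offset 21: 0xF0 = 11110000 → 4-byte char (#7). Advance 4.
Byte at offset 25: 0xE1 = 11100001 → 3-byte char (#8). Advance 3.
Byte at offset 28: 0xD2 = 11010010 → 2-byte char (#9). Advance 2.
Byte at offset 30: 0xF1 = 11110001 → 4-byte char (#10). Advance 4.
Byte at offset 34: 0xF0 = 11110000 → 4-byte char (#11). Advance 4.
Reached end at offset 38 after 11 code points.

11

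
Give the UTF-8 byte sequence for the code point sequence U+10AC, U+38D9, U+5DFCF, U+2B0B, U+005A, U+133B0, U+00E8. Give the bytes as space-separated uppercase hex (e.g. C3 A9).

E1 82 AC E3 A3 99 F1 9D BF 8F E2 AC 8B 5A F0 93 8E B0 C3 A8

U+10AC: 3-byte form → E1 82 AC.
U+38D9: 3-byte form → E3 A3 99.
U+5DFCF: 4-byte form → F1 9D BF 8F.
U+2B0B: 3-byte form → E2 AC 8B.
U+005A: 1-byte form → 5A.
U+133B0: 4-byte form → F0 93 8E B0.
U+00E8: 2-byte form → C3 A8.
Concatenated (20 bytes): E1 82 AC E3 A3 99 F1 9D BF 8F E2 AC 8B 5A F0 93 8E B0 C3 A8.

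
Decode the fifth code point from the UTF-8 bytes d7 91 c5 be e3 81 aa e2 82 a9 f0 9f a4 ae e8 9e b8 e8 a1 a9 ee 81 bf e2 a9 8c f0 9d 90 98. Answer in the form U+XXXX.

U+1F92E

Offset 0: leading byte 0xD7 = 11010111 → 2-byte char #1 = D7 91.
Offset 2: leading byte 0xC5 = 11000101 → 2-byte char #2 = C5 BE.
Offset 4: leading byte 0xE3 = 11100011 → 3-byte char #3 = E3 81 AA.
Offset 7: leading byte 0xE2 = 11100010 → 3-byte char #4 = E2 82 A9.
Offset 10: leading byte 0xF0 = 11110000 → 4-byte char #5 = F0 9F A4 AE.
Leading byte 0xF0 = 11110000 matches 11110xxx → 4-byte sequence.
Byte 1: 0xF0 = 11110000, payload 000 (3 bits).
Byte 2: 0x9F = 10011111 (10xxxxxx ✓), payload 011111.
Byte 3: 0xA4 = 10100100 (10xxxxxx ✓), payload 100100.
Byte 4: 0xAE = 10101110 (10xxxxxx ✓), payload 101110.
Concatenate: 000011111100100101110 = 0x1F92E (21 bits → U+1F92E).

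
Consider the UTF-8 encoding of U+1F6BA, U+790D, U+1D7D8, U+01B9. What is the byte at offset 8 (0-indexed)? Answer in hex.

U+1F6BA → 4-byte form F0 9F 9A BA at offsets 0–3.
U+790D → 3-byte form E7 A4 8D at offsets 4–6.
U+1D7D8 → 4-byte form F0 9D 9F 98 at offsets 7–10.
Offset 8 falls in char 3's range; it's byte 2 of F0 9D 9F 98 = 0x9D.

0x9D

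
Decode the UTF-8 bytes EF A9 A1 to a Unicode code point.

Leading byte 0xEF = 11101111 matches 1110xxxx → 3-byte sequence.
Byte 1: 0xEF = 11101111, payload 1111 (4 bits).
Byte 2: 0xA9 = 10101001 (10xxxxxx ✓), payload 101001.
Byte 3: 0xA1 = 10100001 (10xxxxxx ✓), payload 100001.
Concatenate: 1111101001100001 = 0xFA61 (16 bits → U+FA61).

U+FA61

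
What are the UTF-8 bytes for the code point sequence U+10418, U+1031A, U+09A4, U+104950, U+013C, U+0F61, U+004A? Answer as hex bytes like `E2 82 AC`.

U+10418: 4-byte form → F0 90 90 98.
U+1031A: 4-byte form → F0 90 8C 9A.
U+09A4: 3-byte form → E0 A6 A4.
U+104950: 4-byte form → F4 84 A5 90.
U+013C: 2-byte form → C4 BC.
U+0F61: 3-byte form → E0 BD A1.
U+004A: 1-byte form → 4A.
Concatenated (21 bytes): F0 90 90 98 F0 90 8C 9A E0 A6 A4 F4 84 A5 90 C4 BC E0 BD A1 4A.

F0 90 90 98 F0 90 8C 9A E0 A6 A4 F4 84 A5 90 C4 BC E0 BD A1 4A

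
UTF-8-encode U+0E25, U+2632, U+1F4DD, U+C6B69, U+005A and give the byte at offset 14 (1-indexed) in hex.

1-indexed offset 14 is 0-indexed offset 13.
U+0E25 → 3-byte form E0 B8 A5 at offsets 0–2.
U+2632 → 3-byte form E2 98 B2 at offsets 3–5.
U+1F4DD → 4-byte form F0 9F 93 9D at offsets 6–9.
U+C6B69 → 4-byte form F3 86 AD A9 at offsets 10–13.
Offset 13 falls in char 4's range; it's byte 4 of F3 86 AD A9 = 0xA9.

0xA9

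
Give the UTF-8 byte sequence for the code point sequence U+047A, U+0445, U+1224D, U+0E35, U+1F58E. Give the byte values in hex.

D1 BA D1 85 F0 92 89 8D E0 B8 B5 F0 9F 96 8E

U+047A: 2-byte form → D1 BA.
U+0445: 2-byte form → D1 85.
U+1224D: 4-byte form → F0 92 89 8D.
U+0E35: 3-byte form → E0 B8 B5.
U+1F58E: 4-byte form → F0 9F 96 8E.
Concatenated (15 bytes): D1 BA D1 85 F0 92 89 8D E0 B8 B5 F0 9F 96 8E.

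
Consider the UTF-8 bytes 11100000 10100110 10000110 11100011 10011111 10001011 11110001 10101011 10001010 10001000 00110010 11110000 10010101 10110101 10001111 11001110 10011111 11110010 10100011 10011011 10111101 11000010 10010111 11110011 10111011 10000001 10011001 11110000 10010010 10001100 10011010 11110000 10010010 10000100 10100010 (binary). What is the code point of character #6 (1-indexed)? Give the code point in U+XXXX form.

U+039F

Offset 0: leading byte 0xE0 = 11100000 → 3-byte char #1 = E0 A6 86.
Offset 3: leading byte 0xE3 = 11100011 → 3-byte char #2 = E3 9F 8B.
Offset 6: leading byte 0xF1 = 11110001 → 4-byte char #3 = F1 AB 8A 88.
Offset 10: leading byte 0x32 = 00110010 → 1-byte char #4 = 32.
Offset 11: leading byte 0xF0 = 11110000 → 4-byte char #5 = F0 95 B5 8F.
Offset 15: leading byte 0xCE = 11001110 → 2-byte char #6 = CE 9F.
Leading byte 0xCE = 11001110 matches 110xxxxx → 2-byte sequence.
Byte 1: 0xCE = 11001110, payload 01110 (5 bits).
Byte 2: 0x9F = 10011111 (10xxxxxx ✓), payload 011111.
Concatenate: 01110011111 = 0x39F (11 bits → U+039F).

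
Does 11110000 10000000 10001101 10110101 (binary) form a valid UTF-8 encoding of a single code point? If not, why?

Leading byte 0xF0 = 11110000 → 4-byte form.
Continuation bytes all match 10xxxxxx. Payload decodes to 0x375.
But 0x375 < 0x10000, the minimum for a 4-byte sequence — this is an overlong encoding.

invalid (overlong encoding)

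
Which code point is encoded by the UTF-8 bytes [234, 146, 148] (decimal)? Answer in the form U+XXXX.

Leading byte 0xEA = 11101010 matches 1110xxxx → 3-byte sequence.
Byte 1: 0xEA = 11101010, payload 1010 (4 bits).
Byte 2: 0x92 = 10010010 (10xxxxxx ✓), payload 010010.
Byte 3: 0x94 = 10010100 (10xxxxxx ✓), payload 010100.
Concatenate: 1010010010010100 = 0xA494 (16 bits → U+A494).

U+A494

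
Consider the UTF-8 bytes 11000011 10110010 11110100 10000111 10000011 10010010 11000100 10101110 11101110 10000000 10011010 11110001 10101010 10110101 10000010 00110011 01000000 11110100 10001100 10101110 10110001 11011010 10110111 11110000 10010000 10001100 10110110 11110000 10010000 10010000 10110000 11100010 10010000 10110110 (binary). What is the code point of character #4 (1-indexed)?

U+E01A

Offset 0: leading byte 0xC3 = 11000011 → 2-byte char #1 = C3 B2.
Offset 2: leading byte 0xF4 = 11110100 → 4-byte char #2 = F4 87 83 92.
Offset 6: leading byte 0xC4 = 11000100 → 2-byte char #3 = C4 AE.
Offset 8: leading byte 0xEE = 11101110 → 3-byte char #4 = EE 80 9A.
Leading byte 0xEE = 11101110 matches 1110xxxx → 3-byte sequence.
Byte 1: 0xEE = 11101110, payload 1110 (4 bits).
Byte 2: 0x80 = 10000000 (10xxxxxx ✓), payload 000000.
Byte 3: 0x9A = 10011010 (10xxxxxx ✓), payload 011010.
Concatenate: 1110000000011010 = 0xE01A (16 bits → U+E01A).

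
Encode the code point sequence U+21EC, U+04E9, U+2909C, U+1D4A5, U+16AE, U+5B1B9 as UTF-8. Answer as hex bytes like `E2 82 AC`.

E2 87 AC D3 A9 F0 A9 82 9C F0 9D 92 A5 E1 9A AE F1 9B 86 B9

U+21EC: 3-byte form → E2 87 AC.
U+04E9: 2-byte form → D3 A9.
U+2909C: 4-byte form → F0 A9 82 9C.
U+1D4A5: 4-byte form → F0 9D 92 A5.
U+16AE: 3-byte form → E1 9A AE.
U+5B1B9: 4-byte form → F1 9B 86 B9.
Concatenated (20 bytes): E2 87 AC D3 A9 F0 A9 82 9C F0 9D 92 A5 E1 9A AE F1 9B 86 B9.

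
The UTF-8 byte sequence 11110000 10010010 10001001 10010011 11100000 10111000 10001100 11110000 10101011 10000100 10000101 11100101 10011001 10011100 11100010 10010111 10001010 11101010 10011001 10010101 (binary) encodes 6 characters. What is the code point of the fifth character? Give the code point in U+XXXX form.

U+25CA

Offset 0: leading byte 0xF0 = 11110000 → 4-byte char #1 = F0 92 89 93.
Offset 4: leading byte 0xE0 = 11100000 → 3-byte char #2 = E0 B8 8C.
Offset 7: leading byte 0xF0 = 11110000 → 4-byte char #3 = F0 AB 84 85.
Offset 11: leading byte 0xE5 = 11100101 → 3-byte char #4 = E5 99 9C.
Offset 14: leading byte 0xE2 = 11100010 → 3-byte char #5 = E2 97 8A.
Leading byte 0xE2 = 11100010 matches 1110xxxx → 3-byte sequence.
Byte 1: 0xE2 = 11100010, payload 0010 (4 bits).
Byte 2: 0x97 = 10010111 (10xxxxxx ✓), payload 010111.
Byte 3: 0x8A = 10001010 (10xxxxxx ✓), payload 001010.
Concatenate: 0010010111001010 = 0x25CA (16 bits → U+25CA).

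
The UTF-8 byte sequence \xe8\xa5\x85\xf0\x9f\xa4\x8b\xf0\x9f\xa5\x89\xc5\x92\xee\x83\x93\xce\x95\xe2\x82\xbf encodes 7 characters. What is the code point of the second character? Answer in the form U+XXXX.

U+1F90B

Offset 0: leading byte 0xE8 = 11101000 → 3-byte char #1 = E8 A5 85.
Offset 3: leading byte 0xF0 = 11110000 → 4-byte char #2 = F0 9F A4 8B.
Leading byte 0xF0 = 11110000 matches 11110xxx → 4-byte sequence.
Byte 1: 0xF0 = 11110000, payload 000 (3 bits).
Byte 2: 0x9F = 10011111 (10xxxxxx ✓), payload 011111.
Byte 3: 0xA4 = 10100100 (10xxxxxx ✓), payload 100100.
Byte 4: 0x8B = 10001011 (10xxxxxx ✓), payload 001011.
Concatenate: 000011111100100001011 = 0x1F90B (21 bits → U+1F90B).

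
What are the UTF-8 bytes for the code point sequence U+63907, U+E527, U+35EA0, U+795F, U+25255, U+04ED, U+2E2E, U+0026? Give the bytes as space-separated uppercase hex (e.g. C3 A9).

U+63907: 4-byte form → F1 A3 A4 87.
U+E527: 3-byte form → EE 94 A7.
U+35EA0: 4-byte form → F0 B5 BA A0.
U+795F: 3-byte form → E7 A5 9F.
U+25255: 4-byte form → F0 A5 89 95.
U+04ED: 2-byte form → D3 AD.
U+2E2E: 3-byte form → E2 B8 AE.
U+0026: 1-byte form → 26.
Concatenated (24 bytes): F1 A3 A4 87 EE 94 A7 F0 B5 BA A0 E7 A5 9F F0 A5 89 95 D3 AD E2 B8 AE 26.

F1 A3 A4 87 EE 94 A7 F0 B5 BA A0 E7 A5 9F F0 A5 89 95 D3 AD E2 B8 AE 26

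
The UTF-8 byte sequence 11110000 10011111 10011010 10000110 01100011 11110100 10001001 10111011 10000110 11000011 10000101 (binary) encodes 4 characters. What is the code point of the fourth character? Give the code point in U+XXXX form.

Offset 0: leading byte 0xF0 = 11110000 → 4-byte char #1 = F0 9F 9A 86.
Offset 4: leading byte 0x63 = 01100011 → 1-byte char #2 = 63.
Offset 5: leading byte 0xF4 = 11110100 → 4-byte char #3 = F4 89 BB 86.
Offset 9: leading byte 0xC3 = 11000011 → 2-byte char #4 = C3 85.
Leading byte 0xC3 = 11000011 matches 110xxxxx → 2-byte sequence.
Byte 1: 0xC3 = 11000011, payload 00011 (5 bits).
Byte 2: 0x85 = 10000101 (10xxxxxx ✓), payload 000101.
Concatenate: 00011000101 = 0xC5 (11 bits → U+00C5).

U+00C5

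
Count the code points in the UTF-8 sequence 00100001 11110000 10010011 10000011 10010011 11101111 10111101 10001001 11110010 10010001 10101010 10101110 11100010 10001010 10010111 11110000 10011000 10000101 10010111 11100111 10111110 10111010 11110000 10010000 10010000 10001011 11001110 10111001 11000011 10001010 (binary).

Byte at offset 0: 0x21 = 00100001 → 1-byte char (#1). Advance 1.
Byte at offset 1: 0xF0 = 11110000 → 4-byte char (#2). Advance 4.
Byte at offset 5: 0xEF = 11101111 → 3-byte char (#3). Advance 3.
Byte at offset 8: 0xF2 = 11110010 → 4-byte char (#4). Advance 4.
Byte at offset 12: 0xE2 = 11100010 → 3-byte char (#5). Advance 3.
Byte at offset 15: 0xF0 = 11110000 → 4-byte char (#6). Advance 4.
Byte at offset 19: 0xE7 = 11100111 → 3-byte char (#7). Advance 3.
Byte at offset 22: 0xF0 = 11110000 → 4-byte char (#8). Advance 4.
Byte at offset 26: 0xCE = 11001110 → 2-byte char (#9). Advance 2.
Byte at offset 28: 0xC3 = 11000011 → 2-byte char (#10). Advance 2.
Reached end at offset 30 after 10 code points.

10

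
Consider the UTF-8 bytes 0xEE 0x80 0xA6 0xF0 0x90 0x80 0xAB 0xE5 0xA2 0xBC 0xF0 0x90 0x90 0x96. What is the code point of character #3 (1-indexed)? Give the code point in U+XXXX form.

U+58BC

Offset 0: leading byte 0xEE = 11101110 → 3-byte char #1 = EE 80 A6.
Offset 3: leading byte 0xF0 = 11110000 → 4-byte char #2 = F0 90 80 AB.
Offset 7: leading byte 0xE5 = 11100101 → 3-byte char #3 = E5 A2 BC.
Leading byte 0xE5 = 11100101 matches 1110xxxx → 3-byte sequence.
Byte 1: 0xE5 = 11100101, payload 0101 (4 bits).
Byte 2: 0xA2 = 10100010 (10xxxxxx ✓), payload 100010.
Byte 3: 0xBC = 10111100 (10xxxxxx ✓), payload 111100.
Concatenate: 0101100010111100 = 0x58BC (16 bits → U+58BC).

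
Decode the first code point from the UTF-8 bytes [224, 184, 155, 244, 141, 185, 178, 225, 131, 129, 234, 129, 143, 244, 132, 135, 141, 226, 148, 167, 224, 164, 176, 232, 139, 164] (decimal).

U+0E1B

Offset 0: leading byte 0xE0 = 11100000 → 3-byte char #1 = E0 B8 9B.
Leading byte 0xE0 = 11100000 matches 1110xxxx → 3-byte sequence.
Byte 1: 0xE0 = 11100000, payload 0000 (4 bits).
Byte 2: 0xB8 = 10111000 (10xxxxxx ✓), payload 111000.
Byte 3: 0x9B = 10011011 (10xxxxxx ✓), payload 011011.
Concatenate: 0000111000011011 = 0xE1B (16 bits → U+0E1B).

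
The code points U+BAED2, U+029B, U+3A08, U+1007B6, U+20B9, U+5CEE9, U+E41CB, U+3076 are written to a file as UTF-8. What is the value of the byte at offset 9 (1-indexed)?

1-indexed offset 9 is 0-indexed offset 8.
U+BAED2 → 4-byte form F2 BA BB 92 at offsets 0–3.
U+029B → 2-byte form CA 9B at offsets 4–5.
U+3A08 → 3-byte form E3 A8 88 at offsets 6–8.
Offset 8 falls in char 3's range; it's byte 3 of E3 A8 88 = 0x88.

0x88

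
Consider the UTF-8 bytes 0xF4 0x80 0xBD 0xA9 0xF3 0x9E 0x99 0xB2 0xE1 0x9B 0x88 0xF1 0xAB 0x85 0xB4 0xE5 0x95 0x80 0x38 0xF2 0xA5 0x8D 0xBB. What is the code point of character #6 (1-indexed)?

U+0038

Offset 0: leading byte 0xF4 = 11110100 → 4-byte char #1 = F4 80 BD A9.
Offset 4: leading byte 0xF3 = 11110011 → 4-byte char #2 = F3 9E 99 B2.
Offset 8: leading byte 0xE1 = 11100001 → 3-byte char #3 = E1 9B 88.
Offset 11: leading byte 0xF1 = 11110001 → 4-byte char #4 = F1 AB 85 B4.
Offset 15: leading byte 0xE5 = 11100101 → 3-byte char #5 = E5 95 80.
Offset 18: leading byte 0x38 = 00111000 → 1-byte char #6 = 38.
Leading byte 0x38 = 00111000 matches 0xxxxxxx → 1-byte sequence.
Byte 1: 0x38 = 00111000, payload 0111000 (7 bits).
Concatenate: 0111000 = 0x38 (7 bits → U+0038).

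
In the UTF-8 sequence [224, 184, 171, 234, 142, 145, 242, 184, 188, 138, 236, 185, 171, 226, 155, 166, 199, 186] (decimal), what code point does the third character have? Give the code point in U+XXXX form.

Offset 0: leading byte 0xE0 = 11100000 → 3-byte char #1 = E0 B8 AB.
Offset 3: leading byte 0xEA = 11101010 → 3-byte char #2 = EA 8E 91.
Offset 6: leading byte 0xF2 = 11110010 → 4-byte char #3 = F2 B8 BC 8A.
Leading byte 0xF2 = 11110010 matches 11110xxx → 4-byte sequence.
Byte 1: 0xF2 = 11110010, payload 010 (3 bits).
Byte 2: 0xB8 = 10111000 (10xxxxxx ✓), payload 111000.
Byte 3: 0xBC = 10111100 (10xxxxxx ✓), payload 111100.
Byte 4: 0x8A = 10001010 (10xxxxxx ✓), payload 001010.
Concatenate: 010111000111100001010 = 0xB8F0A (21 bits → U+B8F0A).

U+B8F0A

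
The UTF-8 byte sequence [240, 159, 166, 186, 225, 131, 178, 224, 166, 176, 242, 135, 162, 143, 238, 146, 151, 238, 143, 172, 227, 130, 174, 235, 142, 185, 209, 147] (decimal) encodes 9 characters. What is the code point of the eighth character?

U+B3B9

Offset 0: leading byte 0xF0 = 11110000 → 4-byte char #1 = F0 9F A6 BA.
Offset 4: leading byte 0xE1 = 11100001 → 3-byte char #2 = E1 83 B2.
Offset 7: leading byte 0xE0 = 11100000 → 3-byte char #3 = E0 A6 B0.
Offset 10: leading byte 0xF2 = 11110010 → 4-byte char #4 = F2 87 A2 8F.
Offset 14: leading byte 0xEE = 11101110 → 3-byte char #5 = EE 92 97.
Offset 17: leading byte 0xEE = 11101110 → 3-byte char #6 = EE 8F AC.
Offset 20: leading byte 0xE3 = 11100011 → 3-byte char #7 = E3 82 AE.
Offset 23: leading byte 0xEB = 11101011 → 3-byte char #8 = EB 8E B9.
Leading byte 0xEB = 11101011 matches 1110xxxx → 3-byte sequence.
Byte 1: 0xEB = 11101011, payload 1011 (4 bits).
Byte 2: 0x8E = 10001110 (10xxxxxx ✓), payload 001110.
Byte 3: 0xB9 = 10111001 (10xxxxxx ✓), payload 111001.
Concatenate: 1011001110111001 = 0xB3B9 (16 bits → U+B3B9).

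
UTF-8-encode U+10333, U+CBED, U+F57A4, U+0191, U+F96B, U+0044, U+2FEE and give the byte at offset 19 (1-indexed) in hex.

0xBF

1-indexed offset 19 is 0-indexed offset 18.
U+10333 → 4-byte form F0 90 8C B3 at offsets 0–3.
U+CBED → 3-byte form EC AF AD at offsets 4–6.
U+F57A4 → 4-byte form F3 B5 9E A4 at offsets 7–10.
U+0191 → 2-byte form C6 91 at offsets 11–12.
U+F96B → 3-byte form EF A5 AB at offsets 13–15.
U+0044 → 1-byte form 44 at offsets 16–16.
U+2FEE → 3-byte form E2 BF AE at offsets 17–19.
Offset 18 falls in char 7's range; it's byte 2 of E2 BF AE = 0xBF.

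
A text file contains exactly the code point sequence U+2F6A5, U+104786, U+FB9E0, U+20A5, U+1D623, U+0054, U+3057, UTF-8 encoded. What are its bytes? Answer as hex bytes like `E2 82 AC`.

F0 AF 9A A5 F4 84 9E 86 F3 BB A7 A0 E2 82 A5 F0 9D 98 A3 54 E3 81 97

U+2F6A5: 4-byte form → F0 AF 9A A5.
U+104786: 4-byte form → F4 84 9E 86.
U+FB9E0: 4-byte form → F3 BB A7 A0.
U+20A5: 3-byte form → E2 82 A5.
U+1D623: 4-byte form → F0 9D 98 A3.
U+0054: 1-byte form → 54.
U+3057: 3-byte form → E3 81 97.
Concatenated (23 bytes): F0 AF 9A A5 F4 84 9E 86 F3 BB A7 A0 E2 82 A5 F0 9D 98 A3 54 E3 81 97.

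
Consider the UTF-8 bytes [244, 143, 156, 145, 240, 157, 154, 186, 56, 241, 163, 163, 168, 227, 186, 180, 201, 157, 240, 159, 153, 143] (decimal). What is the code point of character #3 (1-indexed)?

U+0038

Offset 0: leading byte 0xF4 = 11110100 → 4-byte char #1 = F4 8F 9C 91.
Offset 4: leading byte 0xF0 = 11110000 → 4-byte char #2 = F0 9D 9A BA.
Offset 8: leading byte 0x38 = 00111000 → 1-byte char #3 = 38.
Leading byte 0x38 = 00111000 matches 0xxxxxxx → 1-byte sequence.
Byte 1: 0x38 = 00111000, payload 0111000 (7 bits).
Concatenate: 0111000 = 0x38 (7 bits → U+0038).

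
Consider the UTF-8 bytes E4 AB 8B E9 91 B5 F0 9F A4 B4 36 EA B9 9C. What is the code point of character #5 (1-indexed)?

U+AE5C

Offset 0: leading byte 0xE4 = 11100100 → 3-byte char #1 = E4 AB 8B.
Offset 3: leading byte 0xE9 = 11101001 → 3-byte char #2 = E9 91 B5.
Offset 6: leading byte 0xF0 = 11110000 → 4-byte char #3 = F0 9F A4 B4.
Offset 10: leading byte 0x36 = 00110110 → 1-byte char #4 = 36.
Offset 11: leading byte 0xEA = 11101010 → 3-byte char #5 = EA B9 9C.
Leading byte 0xEA = 11101010 matches 1110xxxx → 3-byte sequence.
Byte 1: 0xEA = 11101010, payload 1010 (4 bits).
Byte 2: 0xB9 = 10111001 (10xxxxxx ✓), payload 111001.
Byte 3: 0x9C = 10011100 (10xxxxxx ✓), payload 011100.
Concatenate: 1010111001011100 = 0xAE5C (16 bits → U+AE5C).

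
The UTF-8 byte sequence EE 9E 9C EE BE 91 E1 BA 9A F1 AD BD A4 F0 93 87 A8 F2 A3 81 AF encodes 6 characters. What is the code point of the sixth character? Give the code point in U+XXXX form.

Offset 0: leading byte 0xEE = 11101110 → 3-byte char #1 = EE 9E 9C.
Offset 3: leading byte 0xEE = 11101110 → 3-byte char #2 = EE BE 91.
Offset 6: leading byte 0xE1 = 11100001 → 3-byte char #3 = E1 BA 9A.
Offset 9: leading byte 0xF1 = 11110001 → 4-byte char #4 = F1 AD BD A4.
Offset 13: leading byte 0xF0 = 11110000 → 4-byte char #5 = F0 93 87 A8.
Offset 17: leading byte 0xF2 = 11110010 → 4-byte char #6 = F2 A3 81 AF.
Leading byte 0xF2 = 11110010 matches 11110xxx → 4-byte sequence.
Byte 1: 0xF2 = 11110010, payload 010 (3 bits).
Byte 2: 0xA3 = 10100011 (10xxxxxx ✓), payload 100011.
Byte 3: 0x81 = 10000001 (10xxxxxx ✓), payload 000001.
Byte 4: 0xAF = 10101111 (10xxxxxx ✓), payload 101111.
Concatenate: 010100011000001101111 = 0xA306F (21 bits → U+A306F).

U+A306F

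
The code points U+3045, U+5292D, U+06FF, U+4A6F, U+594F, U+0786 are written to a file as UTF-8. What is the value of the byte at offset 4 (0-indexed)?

0x92

U+3045 → 3-byte form E3 81 85 at offsets 0–2.
U+5292D → 4-byte form F1 92 A4 AD at offsets 3–6.
Offset 4 falls in char 2's range; it's byte 2 of F1 92 A4 AD = 0x92.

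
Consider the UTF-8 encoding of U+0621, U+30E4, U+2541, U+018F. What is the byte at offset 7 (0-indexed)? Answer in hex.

0x81

U+0621 → 2-byte form D8 A1 at offsets 0–1.
U+30E4 → 3-byte form E3 83 A4 at offsets 2–4.
U+2541 → 3-byte form E2 95 81 at offsets 5–7.
Offset 7 falls in char 3's range; it's byte 3 of E2 95 81 = 0x81.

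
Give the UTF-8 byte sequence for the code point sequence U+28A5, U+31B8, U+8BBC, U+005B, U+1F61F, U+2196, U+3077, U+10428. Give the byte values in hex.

E2 A2 A5 E3 86 B8 E8 AE BC 5B F0 9F 98 9F E2 86 96 E3 81 B7 F0 90 90 A8

U+28A5: 3-byte form → E2 A2 A5.
U+31B8: 3-byte form → E3 86 B8.
U+8BBC: 3-byte form → E8 AE BC.
U+005B: 1-byte form → 5B.
U+1F61F: 4-byte form → F0 9F 98 9F.
U+2196: 3-byte form → E2 86 96.
U+3077: 3-byte form → E3 81 B7.
U+10428: 4-byte form → F0 90 90 A8.
Concatenated (24 bytes): E2 A2 A5 E3 86 B8 E8 AE BC 5B F0 9F 98 9F E2 86 96 E3 81 B7 F0 90 90 A8.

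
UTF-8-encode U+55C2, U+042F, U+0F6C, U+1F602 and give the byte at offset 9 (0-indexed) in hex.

U+55C2 → 3-byte form E5 97 82 at offsets 0–2.
U+042F → 2-byte form D0 AF at offsets 3–4.
U+0F6C → 3-byte form E0 BD AC at offsets 5–7.
U+1F602 → 4-byte form F0 9F 98 82 at offsets 8–11.
Offset 9 falls in char 4's range; it's byte 2 of F0 9F 98 82 = 0x9F.

0x9F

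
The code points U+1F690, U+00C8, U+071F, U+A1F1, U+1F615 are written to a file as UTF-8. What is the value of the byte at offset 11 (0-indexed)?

0xF0

U+1F690 → 4-byte form F0 9F 9A 90 at offsets 0–3.
U+00C8 → 2-byte form C3 88 at offsets 4–5.
U+071F → 2-byte form DC 9F at offsets 6–7.
U+A1F1 → 3-byte form EA 87 B1 at offsets 8–10.
U+1F615 → 4-byte form F0 9F 98 95 at offsets 11–14.
Offset 11 falls in char 5's range; it's byte 1 of F0 9F 98 95 = 0xF0.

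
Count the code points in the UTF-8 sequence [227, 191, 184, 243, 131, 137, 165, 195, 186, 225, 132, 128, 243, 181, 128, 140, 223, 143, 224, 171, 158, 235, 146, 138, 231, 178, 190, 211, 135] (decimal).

Byte at offset 0: 0xE3 = 11100011 → 3-byte char (#1). Advance 3.
Byte at offset 3: 0xF3 = 11110011 → 4-byte char (#2). Advance 4.
Byte at offset 7: 0xC3 = 11000011 → 2-byte char (#3). Advance 2.
Byte at offset 9: 0xE1 = 11100001 → 3-byte char (#4). Advance 3.
Byte at offset 12: 0xF3 = 11110011 → 4-byte char (#5). Advance 4.
Byte at offset 16: 0xDF = 11011111 → 2-byte char (#6). Advance 2.
Byte at offset 18: 0xE0 = 11100000 → 3-byte char (#7). Advance 3.
Byte at offset 21: 0xEB = 11101011 → 3-byte char (#8). Advance 3.
Byte at offset 24: 0xE7 = 11100111 → 3-byte char (#9). Advance 3.
Byte at offset 27: 0xD3 = 11010011 → 2-byte char (#10). Advance 2.
Reached end at offset 29 after 10 code points.

10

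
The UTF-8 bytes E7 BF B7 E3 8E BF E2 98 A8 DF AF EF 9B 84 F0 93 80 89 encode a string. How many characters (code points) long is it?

6

Byte at offset 0: 0xE7 = 11100111 → 3-byte char (#1). Advance 3.
Byte at offset 3: 0xE3 = 11100011 → 3-byte char (#2). Advance 3.
Byte at offset 6: 0xE2 = 11100010 → 3-byte char (#3). Advance 3.
Byte at offset 9: 0xDF = 11011111 → 2-byte char (#4). Advance 2.
Byte at offset 11: 0xEF = 11101111 → 3-byte char (#5). Advance 3.
Byte at offset 14: 0xF0 = 11110000 → 4-byte char (#6). Advance 4.
Reached end at offset 18 after 6 code points.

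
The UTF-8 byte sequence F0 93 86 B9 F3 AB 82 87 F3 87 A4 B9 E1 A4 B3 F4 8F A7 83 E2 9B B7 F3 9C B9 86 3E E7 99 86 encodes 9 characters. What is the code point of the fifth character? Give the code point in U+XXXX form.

U+10F9C3

Offset 0: leading byte 0xF0 = 11110000 → 4-byte char #1 = F0 93 86 B9.
Offset 4: leading byte 0xF3 = 11110011 → 4-byte char #2 = F3 AB 82 87.
Offset 8: leading byte 0xF3 = 11110011 → 4-byte char #3 = F3 87 A4 B9.
Offset 12: leading byte 0xE1 = 11100001 → 3-byte char #4 = E1 A4 B3.
Offset 15: leading byte 0xF4 = 11110100 → 4-byte char #5 = F4 8F A7 83.
Leading byte 0xF4 = 11110100 matches 11110xxx → 4-byte sequence.
Byte 1: 0xF4 = 11110100, payload 100 (3 bits).
Byte 2: 0x8F = 10001111 (10xxxxxx ✓), payload 001111.
Byte 3: 0xA7 = 10100111 (10xxxxxx ✓), payload 100111.
Byte 4: 0x83 = 10000011 (10xxxxxx ✓), payload 000011.
Concatenate: 100001111100111000011 = 0x10F9C3 (21 bits → U+10F9C3).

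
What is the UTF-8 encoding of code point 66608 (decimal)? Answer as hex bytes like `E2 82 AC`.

F0 90 90 B0

U+10430 = 0x10430 = 66608 decimal. In range U+10000–U+10FFFF → 4-byte form: 11110xxx 10xxxxxx 10xxxxxx 10xxxxxx.
Binary (21 bits): 000010000010000110000.
Split 3+6+6+6: 000 | 010000 | 010000 | 110000.
Byte 1: 11110000 = 0xF0.
Byte 2: 10010000 = 0x90.
Byte 3: 10010000 = 0x90.
Byte 4: 10110000 = 0xB0.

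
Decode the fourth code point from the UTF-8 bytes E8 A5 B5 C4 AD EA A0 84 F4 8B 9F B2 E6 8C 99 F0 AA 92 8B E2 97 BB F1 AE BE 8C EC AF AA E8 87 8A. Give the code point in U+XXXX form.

U+10B7F2

Offset 0: leading byte 0xE8 = 11101000 → 3-byte char #1 = E8 A5 B5.
Offset 3: leading byte 0xC4 = 11000100 → 2-byte char #2 = C4 AD.
Offset 5: leading byte 0xEA = 11101010 → 3-byte char #3 = EA A0 84.
Offset 8: leading byte 0xF4 = 11110100 → 4-byte char #4 = F4 8B 9F B2.
Leading byte 0xF4 = 11110100 matches 11110xxx → 4-byte sequence.
Byte 1: 0xF4 = 11110100, payload 100 (3 bits).
Byte 2: 0x8B = 10001011 (10xxxxxx ✓), payload 001011.
Byte 3: 0x9F = 10011111 (10xxxxxx ✓), payload 011111.
Byte 4: 0xB2 = 10110010 (10xxxxxx ✓), payload 110010.
Concatenate: 100001011011111110010 = 0x10B7F2 (21 bits → U+10B7F2).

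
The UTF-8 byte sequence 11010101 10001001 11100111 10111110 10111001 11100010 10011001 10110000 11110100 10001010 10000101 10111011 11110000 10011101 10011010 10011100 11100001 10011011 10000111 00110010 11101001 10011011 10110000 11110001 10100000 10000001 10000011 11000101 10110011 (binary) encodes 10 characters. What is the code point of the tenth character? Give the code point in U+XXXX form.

U+0173

Offset 0: leading byte 0xD5 = 11010101 → 2-byte char #1 = D5 89.
Offset 2: leading byte 0xE7 = 11100111 → 3-byte char #2 = E7 BE B9.
Offset 5: leading byte 0xE2 = 11100010 → 3-byte char #3 = E2 99 B0.
Offset 8: leading byte 0xF4 = 11110100 → 4-byte char #4 = F4 8A 85 BB.
Offset 12: leading byte 0xF0 = 11110000 → 4-byte char #5 = F0 9D 9A 9C.
Offset 16: leading byte 0xE1 = 11100001 → 3-byte char #6 = E1 9B 87.
Offset 19: leading byte 0x32 = 00110010 → 1-byte char #7 = 32.
Offset 20: leading byte 0xE9 = 11101001 → 3-byte char #8 = E9 9B B0.
Offset 23: leading byte 0xF1 = 11110001 → 4-byte char #9 = F1 A0 81 83.
Offset 27: leading byte 0xC5 = 11000101 → 2-byte char #10 = C5 B3.
Leading byte 0xC5 = 11000101 matches 110xxxxx → 2-byte sequence.
Byte 1: 0xC5 = 11000101, payload 00101 (5 bits).
Byte 2: 0xB3 = 10110011 (10xxxxxx ✓), payload 110011.
Concatenate: 00101110011 = 0x173 (11 bits → U+0173).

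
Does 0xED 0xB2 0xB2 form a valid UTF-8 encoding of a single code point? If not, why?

invalid (encodes a surrogate (U+D800–U+DFFF))

Structurally a 3-byte sequence; payload = 0xDCB2.
But 0xDCB2 is in U+D800–U+DFFF, the surrogate range. Surrogates are not Unicode scalar values and are forbidden in UTF-8.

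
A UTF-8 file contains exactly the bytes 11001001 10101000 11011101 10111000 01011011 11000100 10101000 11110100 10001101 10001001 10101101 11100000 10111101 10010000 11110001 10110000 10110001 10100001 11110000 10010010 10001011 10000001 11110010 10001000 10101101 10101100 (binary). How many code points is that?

Byte at offset 0: 0xC9 = 11001001 → 2-byte char (#1). Advance 2.
Byte at offset 2: 0xDD = 11011101 → 2-byte char (#2). Advance 2.
Byte at offset 4: 0x5B = 01011011 → 1-byte char (#3). Advance 1.
Byte at offset 5: 0xC4 = 11000100 → 2-byte char (#4). Advance 2.
Byte at offset 7: 0xF4 = 11110100 → 4-byte char (#5). Advance 4.
Byte at offset 11: 0xE0 = 11100000 → 3-byte char (#6). Advance 3.
Byte at offset 14: 0xF1 = 11110001 → 4-byte char (#7). Advance 4.
Byte at offset 18: 0xF0 = 11110000 → 4-byte char (#8). Advance 4.
Byte at offset 22: 0xF2 = 11110010 → 4-byte char (#9). Advance 4.
Reached end at offset 26 after 9 code points.

9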